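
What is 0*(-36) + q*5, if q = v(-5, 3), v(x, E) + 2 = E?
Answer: 5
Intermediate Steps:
v(x, E) = -2 + E
q = 1 (q = -2 + 3 = 1)
0*(-36) + q*5 = 0*(-36) + 1*5 = 0 + 5 = 5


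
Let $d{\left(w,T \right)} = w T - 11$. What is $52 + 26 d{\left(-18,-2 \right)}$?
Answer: $702$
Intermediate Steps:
$d{\left(w,T \right)} = -11 + T w$ ($d{\left(w,T \right)} = T w - 11 = -11 + T w$)
$52 + 26 d{\left(-18,-2 \right)} = 52 + 26 \left(-11 - -36\right) = 52 + 26 \left(-11 + 36\right) = 52 + 26 \cdot 25 = 52 + 650 = 702$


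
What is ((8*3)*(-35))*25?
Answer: -21000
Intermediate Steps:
((8*3)*(-35))*25 = (24*(-35))*25 = -840*25 = -21000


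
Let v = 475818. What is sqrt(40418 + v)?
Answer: 2*sqrt(129059) ≈ 718.50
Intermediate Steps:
sqrt(40418 + v) = sqrt(40418 + 475818) = sqrt(516236) = 2*sqrt(129059)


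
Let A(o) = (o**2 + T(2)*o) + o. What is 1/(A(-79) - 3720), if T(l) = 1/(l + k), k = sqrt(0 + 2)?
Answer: 4726/11161297 - 79*sqrt(2)/11161297 ≈ 0.00041342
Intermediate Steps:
k = sqrt(2) ≈ 1.4142
T(l) = 1/(l + sqrt(2))
A(o) = o + o**2 + o/(2 + sqrt(2)) (A(o) = (o**2 + o/(2 + sqrt(2))) + o = o + o**2 + o/(2 + sqrt(2)))
1/(A(-79) - 3720) = 1/(((-79)**2 + 2*(-79) - 1/2*(-79)*sqrt(2)) - 3720) = 1/((6241 - 158 + 79*sqrt(2)/2) - 3720) = 1/((6083 + 79*sqrt(2)/2) - 3720) = 1/(2363 + 79*sqrt(2)/2)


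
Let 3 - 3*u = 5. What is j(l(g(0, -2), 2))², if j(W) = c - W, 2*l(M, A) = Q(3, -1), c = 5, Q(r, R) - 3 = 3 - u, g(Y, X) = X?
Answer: 25/9 ≈ 2.7778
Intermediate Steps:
u = -⅔ (u = 1 - ⅓*5 = 1 - 5/3 = -⅔ ≈ -0.66667)
Q(r, R) = 20/3 (Q(r, R) = 3 + (3 - 1*(-⅔)) = 3 + (3 + ⅔) = 3 + 11/3 = 20/3)
l(M, A) = 10/3 (l(M, A) = (½)*(20/3) = 10/3)
j(W) = 5 - W
j(l(g(0, -2), 2))² = (5 - 1*10/3)² = (5 - 10/3)² = (5/3)² = 25/9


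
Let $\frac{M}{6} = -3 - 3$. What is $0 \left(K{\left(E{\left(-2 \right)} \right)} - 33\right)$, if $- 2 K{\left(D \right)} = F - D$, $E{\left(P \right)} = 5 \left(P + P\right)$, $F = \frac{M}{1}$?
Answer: $0$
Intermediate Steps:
$M = -36$ ($M = 6 \left(-3 - 3\right) = 6 \left(-6\right) = -36$)
$F = -36$ ($F = - \frac{36}{1} = \left(-36\right) 1 = -36$)
$E{\left(P \right)} = 10 P$ ($E{\left(P \right)} = 5 \cdot 2 P = 10 P$)
$K{\left(D \right)} = 18 + \frac{D}{2}$ ($K{\left(D \right)} = - \frac{-36 - D}{2} = 18 + \frac{D}{2}$)
$0 \left(K{\left(E{\left(-2 \right)} \right)} - 33\right) = 0 \left(\left(18 + \frac{10 \left(-2\right)}{2}\right) - 33\right) = 0 \left(\left(18 + \frac{1}{2} \left(-20\right)\right) - 33\right) = 0 \left(\left(18 - 10\right) - 33\right) = 0 \left(8 - 33\right) = 0 \left(-25\right) = 0$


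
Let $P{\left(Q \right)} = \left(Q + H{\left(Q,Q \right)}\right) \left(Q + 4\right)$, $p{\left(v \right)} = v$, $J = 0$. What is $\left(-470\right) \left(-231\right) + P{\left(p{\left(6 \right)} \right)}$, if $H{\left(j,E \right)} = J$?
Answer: $108630$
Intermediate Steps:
$H{\left(j,E \right)} = 0$
$P{\left(Q \right)} = Q \left(4 + Q\right)$ ($P{\left(Q \right)} = \left(Q + 0\right) \left(Q + 4\right) = Q \left(4 + Q\right)$)
$\left(-470\right) \left(-231\right) + P{\left(p{\left(6 \right)} \right)} = \left(-470\right) \left(-231\right) + 6 \left(4 + 6\right) = 108570 + 6 \cdot 10 = 108570 + 60 = 108630$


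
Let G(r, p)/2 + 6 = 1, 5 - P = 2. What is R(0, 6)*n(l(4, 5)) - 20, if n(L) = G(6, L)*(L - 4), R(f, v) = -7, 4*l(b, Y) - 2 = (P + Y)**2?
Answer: 855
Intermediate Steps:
P = 3 (P = 5 - 1*2 = 5 - 2 = 3)
G(r, p) = -10 (G(r, p) = -12 + 2*1 = -12 + 2 = -10)
l(b, Y) = 1/2 + (3 + Y)**2/4
n(L) = 40 - 10*L (n(L) = -10*(L - 4) = -10*(-4 + L) = 40 - 10*L)
R(0, 6)*n(l(4, 5)) - 20 = -7*(40 - 10*(1/2 + (3 + 5)**2/4)) - 20 = -7*(40 - 10*(1/2 + (1/4)*8**2)) - 20 = -7*(40 - 10*(1/2 + (1/4)*64)) - 20 = -7*(40 - 10*(1/2 + 16)) - 20 = -7*(40 - 10*33/2) - 20 = -7*(40 - 165) - 20 = -7*(-125) - 20 = 875 - 20 = 855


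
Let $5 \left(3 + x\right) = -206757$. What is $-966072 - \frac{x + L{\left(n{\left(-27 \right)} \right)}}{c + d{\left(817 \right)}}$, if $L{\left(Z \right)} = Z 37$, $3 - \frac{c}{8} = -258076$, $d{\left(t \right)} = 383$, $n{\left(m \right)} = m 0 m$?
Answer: $- \frac{9974765648628}{10325075} \approx -9.6607 \cdot 10^{5}$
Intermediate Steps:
$x = - \frac{206772}{5}$ ($x = -3 + \frac{1}{5} \left(-206757\right) = -3 - \frac{206757}{5} = - \frac{206772}{5} \approx -41354.0$)
$n{\left(m \right)} = 0$ ($n{\left(m \right)} = 0 m = 0$)
$c = 2064632$ ($c = 24 - -2064608 = 24 + 2064608 = 2064632$)
$L{\left(Z \right)} = 37 Z$
$-966072 - \frac{x + L{\left(n{\left(-27 \right)} \right)}}{c + d{\left(817 \right)}} = -966072 - \frac{- \frac{206772}{5} + 37 \cdot 0}{2064632 + 383} = -966072 - \frac{- \frac{206772}{5} + 0}{2065015} = -966072 - \left(- \frac{206772}{5}\right) \frac{1}{2065015} = -966072 - - \frac{206772}{10325075} = -966072 + \frac{206772}{10325075} = - \frac{9974765648628}{10325075}$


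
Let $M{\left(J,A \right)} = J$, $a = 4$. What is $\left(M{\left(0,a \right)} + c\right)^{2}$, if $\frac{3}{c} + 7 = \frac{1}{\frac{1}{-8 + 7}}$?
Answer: $\frac{9}{64} \approx 0.14063$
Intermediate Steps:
$c = - \frac{3}{8}$ ($c = \frac{3}{-7 + \frac{1}{\frac{1}{-8 + 7}}} = \frac{3}{-7 + \frac{1}{\frac{1}{-1}}} = \frac{3}{-7 + \frac{1}{-1}} = \frac{3}{-7 - 1} = \frac{3}{-8} = 3 \left(- \frac{1}{8}\right) = - \frac{3}{8} \approx -0.375$)
$\left(M{\left(0,a \right)} + c\right)^{2} = \left(0 - \frac{3}{8}\right)^{2} = \left(- \frac{3}{8}\right)^{2} = \frac{9}{64}$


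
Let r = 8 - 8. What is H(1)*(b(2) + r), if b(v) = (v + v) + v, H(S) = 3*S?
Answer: 18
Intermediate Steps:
r = 0
b(v) = 3*v (b(v) = 2*v + v = 3*v)
H(1)*(b(2) + r) = (3*1)*(3*2 + 0) = 3*(6 + 0) = 3*6 = 18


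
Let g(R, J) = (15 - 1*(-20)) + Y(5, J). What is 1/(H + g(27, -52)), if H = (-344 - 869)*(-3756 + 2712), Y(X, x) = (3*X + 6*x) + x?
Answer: 1/1266058 ≈ 7.8985e-7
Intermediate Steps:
Y(X, x) = 3*X + 7*x
g(R, J) = 50 + 7*J (g(R, J) = (15 - 1*(-20)) + (3*5 + 7*J) = (15 + 20) + (15 + 7*J) = 35 + (15 + 7*J) = 50 + 7*J)
H = 1266372 (H = -1213*(-1044) = 1266372)
1/(H + g(27, -52)) = 1/(1266372 + (50 + 7*(-52))) = 1/(1266372 + (50 - 364)) = 1/(1266372 - 314) = 1/1266058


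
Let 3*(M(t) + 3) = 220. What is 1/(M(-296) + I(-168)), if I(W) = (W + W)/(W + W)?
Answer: 3/214 ≈ 0.014019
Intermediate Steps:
I(W) = 1 (I(W) = (2*W)/((2*W)) = (2*W)*(1/(2*W)) = 1)
M(t) = 211/3 (M(t) = -3 + (⅓)*220 = -3 + 220/3 = 211/3)
1/(M(-296) + I(-168)) = 1/(211/3 + 1) = 1/(214/3) = 3/214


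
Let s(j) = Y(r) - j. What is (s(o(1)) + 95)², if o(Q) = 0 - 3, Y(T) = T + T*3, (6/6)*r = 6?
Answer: 14884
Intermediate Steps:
r = 6
Y(T) = 4*T (Y(T) = T + 3*T = 4*T)
o(Q) = -3
s(j) = 24 - j (s(j) = 4*6 - j = 24 - j)
(s(o(1)) + 95)² = ((24 - 1*(-3)) + 95)² = ((24 + 3) + 95)² = (27 + 95)² = 122² = 14884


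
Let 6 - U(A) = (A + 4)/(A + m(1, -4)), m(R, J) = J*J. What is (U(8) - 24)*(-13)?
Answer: 481/2 ≈ 240.50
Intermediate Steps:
m(R, J) = J²
U(A) = 6 - (4 + A)/(16 + A) (U(A) = 6 - (A + 4)/(A + (-4)²) = 6 - (4 + A)/(A + 16) = 6 - (4 + A)/(16 + A))
(U(8) - 24)*(-13) = ((92 + 5*8)/(16 + 8) - 24)*(-13) = ((92 + 40)/24 - 24)*(-13) = ((1/24)*132 - 24)*(-13) = (11/2 - 24)*(-13) = -37/2*(-13) = 481/2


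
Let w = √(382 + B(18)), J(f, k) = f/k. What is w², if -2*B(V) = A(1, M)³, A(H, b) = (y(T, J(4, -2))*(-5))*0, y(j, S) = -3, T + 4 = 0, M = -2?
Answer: 382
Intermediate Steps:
T = -4 (T = -4 + 0 = -4)
A(H, b) = 0 (A(H, b) = -3*(-5)*0 = 15*0 = 0)
B(V) = 0 (B(V) = -½*0³ = -½*0 = 0)
w = √382 (w = √(382 + 0) = √382 ≈ 19.545)
w² = (√382)² = 382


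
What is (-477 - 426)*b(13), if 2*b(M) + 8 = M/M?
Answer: 6321/2 ≈ 3160.5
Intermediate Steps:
b(M) = -7/2 (b(M) = -4 + (M/M)/2 = -4 + (½)*1 = -4 + ½ = -7/2)
(-477 - 426)*b(13) = (-477 - 426)*(-7/2) = -903*(-7/2) = 6321/2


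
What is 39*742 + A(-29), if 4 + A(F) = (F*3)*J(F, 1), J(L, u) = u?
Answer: 28847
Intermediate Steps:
A(F) = -4 + 3*F (A(F) = -4 + (F*3)*1 = -4 + (3*F)*1 = -4 + 3*F)
39*742 + A(-29) = 39*742 + (-4 + 3*(-29)) = 28938 + (-4 - 87) = 28938 - 91 = 28847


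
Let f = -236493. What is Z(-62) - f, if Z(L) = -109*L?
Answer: 243251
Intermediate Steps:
Z(-62) - f = -109*(-62) - 1*(-236493) = 6758 + 236493 = 243251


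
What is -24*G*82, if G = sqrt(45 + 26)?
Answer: -1968*sqrt(71) ≈ -16583.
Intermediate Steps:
G = sqrt(71) ≈ 8.4261
-24*G*82 = -24*sqrt(71)*82 = -1968*sqrt(71)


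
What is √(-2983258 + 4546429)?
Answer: √1563171 ≈ 1250.3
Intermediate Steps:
√(-2983258 + 4546429) = √1563171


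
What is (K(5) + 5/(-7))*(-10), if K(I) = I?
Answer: -300/7 ≈ -42.857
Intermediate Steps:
(K(5) + 5/(-7))*(-10) = (5 + 5/(-7))*(-10) = (5 + 5*(-⅐))*(-10) = (5 - 5/7)*(-10) = (30/7)*(-10) = -300/7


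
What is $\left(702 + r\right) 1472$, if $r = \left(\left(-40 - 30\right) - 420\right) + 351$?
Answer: $828736$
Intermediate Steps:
$r = -139$ ($r = \left(-70 - 420\right) + 351 = -490 + 351 = -139$)
$\left(702 + r\right) 1472 = \left(702 - 139\right) 1472 = 563 \cdot 1472 = 828736$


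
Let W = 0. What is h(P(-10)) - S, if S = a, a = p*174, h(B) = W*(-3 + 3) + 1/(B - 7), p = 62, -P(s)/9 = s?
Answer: -895403/83 ≈ -10788.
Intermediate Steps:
P(s) = -9*s
h(B) = 1/(-7 + B) (h(B) = 0*(-3 + 3) + 1/(B - 7) = 0*0 + 1/(-7 + B) = 0 + 1/(-7 + B) = 1/(-7 + B))
a = 10788 (a = 62*174 = 10788)
S = 10788
h(P(-10)) - S = 1/(-7 - 9*(-10)) - 1*10788 = 1/(-7 + 90) - 10788 = 1/83 - 10788 = -895403/83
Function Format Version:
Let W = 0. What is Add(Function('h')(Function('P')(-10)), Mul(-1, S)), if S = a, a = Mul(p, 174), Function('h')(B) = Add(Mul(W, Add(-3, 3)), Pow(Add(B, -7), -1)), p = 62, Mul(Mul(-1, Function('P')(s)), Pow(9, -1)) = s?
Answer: Rational(-895403, 83) ≈ -10788.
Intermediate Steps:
Function('P')(s) = Mul(-9, s)
Function('h')(B) = Pow(Add(-7, B), -1) (Function('h')(B) = Add(Mul(0, Add(-3, 3)), Pow(Add(B, -7), -1)) = Add(Mul(0, 0), Pow(Add(-7, B), -1)) = Add(0, Pow(Add(-7, B), -1)) = Pow(Add(-7, B), -1))
a = 10788 (a = Mul(62, 174) = 10788)
S = 10788
Add(Function('h')(Function('P')(-10)), Mul(-1, S)) = Add(Pow(Add(-7, Mul(-9, -10)), -1), Mul(-1, 10788)) = Add(Pow(Add(-7, 90), -1), -10788) = Add(Pow(83, -1), -10788) = Add(Rational(1, 83), -10788) = Rational(-895403, 83)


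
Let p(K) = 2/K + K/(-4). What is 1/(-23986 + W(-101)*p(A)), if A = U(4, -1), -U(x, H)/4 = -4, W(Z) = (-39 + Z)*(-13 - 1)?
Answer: -1/31581 ≈ -3.1665e-5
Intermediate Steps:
W(Z) = 546 - 14*Z (W(Z) = (-39 + Z)*(-14) = 546 - 14*Z)
U(x, H) = 16 (U(x, H) = -4*(-4) = 16)
A = 16
p(K) = 2/K - K/4 (p(K) = 2/K + K*(-¼) = 2/K - K/4)
1/(-23986 + W(-101)*p(A)) = 1/(-23986 + (546 - 14*(-101))*(2/16 - ¼*16)) = 1/(-23986 + (546 + 1414)*(2*(1/16) - 4)) = 1/(-23986 + 1960*(⅛ - 4)) = 1/(-23986 + 1960*(-31/8)) = 1/(-23986 - 7595) = 1/(-31581) = -1/31581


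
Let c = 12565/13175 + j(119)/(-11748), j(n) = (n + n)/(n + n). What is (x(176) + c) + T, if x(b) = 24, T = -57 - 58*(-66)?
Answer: 117507464189/30955980 ≈ 3796.0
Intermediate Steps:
j(n) = 1 (j(n) = (2*n)/((2*n)) = (2*n)*(1/(2*n)) = 1)
T = 3771 (T = -57 + 3828 = 3771)
c = 29520089/30955980 (c = 12565/13175 + 1/(-11748) = 12565*(1/13175) + 1*(-1/11748) = 2513/2635 - 1/11748 = 29520089/30955980 ≈ 0.95362)
(x(176) + c) + T = (24 + 29520089/30955980) + 3771 = 772463609/30955980 + 3771 = 117507464189/30955980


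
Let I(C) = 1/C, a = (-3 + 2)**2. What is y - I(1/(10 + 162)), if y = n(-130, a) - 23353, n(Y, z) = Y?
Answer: -23655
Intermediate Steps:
a = 1 (a = (-1)**2 = 1)
y = -23483 (y = -130 - 23353 = -23483)
y - I(1/(10 + 162)) = -23483 - 1/(1/(10 + 162)) = -23483 - 1/(1/172) = -23483 - 1/1/172 = -23483 - 1*172 = -23483 - 172 = -23655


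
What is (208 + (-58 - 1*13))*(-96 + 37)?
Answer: -8083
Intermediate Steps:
(208 + (-58 - 1*13))*(-96 + 37) = (208 + (-58 - 13))*(-59) = (208 - 71)*(-59) = 137*(-59) = -8083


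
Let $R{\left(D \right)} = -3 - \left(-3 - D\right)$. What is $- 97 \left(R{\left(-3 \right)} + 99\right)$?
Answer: $-9312$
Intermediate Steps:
$R{\left(D \right)} = D$ ($R{\left(D \right)} = -3 + \left(3 + D\right) = D$)
$- 97 \left(R{\left(-3 \right)} + 99\right) = - 97 \left(-3 + 99\right) = \left(-97\right) 96 = -9312$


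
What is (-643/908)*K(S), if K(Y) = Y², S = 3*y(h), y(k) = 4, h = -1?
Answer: -23148/227 ≈ -101.97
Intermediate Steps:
S = 12 (S = 3*4 = 12)
(-643/908)*K(S) = -643/908*12² = -643*1/908*144 = -643/908*144 = -23148/227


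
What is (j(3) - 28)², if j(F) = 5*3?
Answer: 169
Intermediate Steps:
j(F) = 15
(j(3) - 28)² = (15 - 28)² = (-13)² = 169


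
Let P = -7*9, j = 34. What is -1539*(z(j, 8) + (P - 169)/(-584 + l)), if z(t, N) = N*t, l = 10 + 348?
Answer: -47481228/113 ≈ -4.2019e+5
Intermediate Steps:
P = -63
l = 358
-1539*(z(j, 8) + (P - 169)/(-584 + l)) = -1539*(8*34 + (-63 - 169)/(-584 + 358)) = -1539*(272 - 232/(-226)) = -1539*(272 - 232*(-1/226)) = -1539*(272 + 116/113) = -1539*30852/113 = -47481228/113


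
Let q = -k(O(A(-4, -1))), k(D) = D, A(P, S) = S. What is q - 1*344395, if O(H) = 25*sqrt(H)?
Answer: -344395 - 25*I ≈ -3.444e+5 - 25.0*I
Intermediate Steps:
q = -25*I (q = -25*sqrt(-1) = -25*I ≈ -25.0*I)
q - 1*344395 = -25*I - 1*344395 = -25*I - 344395 = -344395 - 25*I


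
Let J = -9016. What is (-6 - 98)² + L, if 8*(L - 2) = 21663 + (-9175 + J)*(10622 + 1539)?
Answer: -27639068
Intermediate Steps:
L = -27649884 (L = 2 + (21663 + (-9175 - 9016)*(10622 + 1539))/8 = 2 + (21663 - 18191*12161)/8 = 2 + (21663 - 221220751)/8 = 2 + (⅛)*(-221199088) = 2 - 27649886 = -27649884)
(-6 - 98)² + L = (-6 - 98)² - 27649884 = (-104)² - 27649884 = 10816 - 27649884 = -27639068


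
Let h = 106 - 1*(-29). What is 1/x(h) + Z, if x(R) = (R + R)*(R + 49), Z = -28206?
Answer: -1401274079/49680 ≈ -28206.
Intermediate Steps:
h = 135 (h = 106 + 29 = 135)
x(R) = 2*R*(49 + R) (x(R) = (2*R)*(49 + R) = 2*R*(49 + R))
1/x(h) + Z = 1/(2*135*(49 + 135)) - 28206 = 1/(2*135*184) - 28206 = 1/49680 - 28206 = -1401274079/49680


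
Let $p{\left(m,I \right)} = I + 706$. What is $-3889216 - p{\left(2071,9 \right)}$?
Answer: $-3889931$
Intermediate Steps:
$p{\left(m,I \right)} = 706 + I$
$-3889216 - p{\left(2071,9 \right)} = -3889216 - \left(706 + 9\right) = -3889216 - 715 = -3889931$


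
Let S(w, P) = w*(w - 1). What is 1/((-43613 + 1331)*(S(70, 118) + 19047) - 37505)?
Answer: -1/1009604819 ≈ -9.9049e-10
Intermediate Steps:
S(w, P) = w*(-1 + w)
1/((-43613 + 1331)*(S(70, 118) + 19047) - 37505) = 1/((-43613 + 1331)*(70*(-1 + 70) + 19047) - 37505) = 1/(-42282*(70*69 + 19047) - 37505) = 1/(-42282*(4830 + 19047) - 37505) = 1/(-42282*23877 - 37505) = 1/(-1009567314 - 37505) = 1/(-1009604819) = -1/1009604819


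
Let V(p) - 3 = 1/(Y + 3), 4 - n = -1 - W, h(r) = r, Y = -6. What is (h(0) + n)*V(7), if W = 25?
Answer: 80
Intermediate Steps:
n = 30 (n = 4 - (-1 - 1*25) = 4 - (-1 - 25) = 4 - 1*(-26) = 4 + 26 = 30)
V(p) = 8/3 (V(p) = 3 + 1/(-6 + 3) = 3 + 1/(-3) = 3 - 1/3 = 8/3)
(h(0) + n)*V(7) = (0 + 30)*(8/3) = 30*(8/3) = 80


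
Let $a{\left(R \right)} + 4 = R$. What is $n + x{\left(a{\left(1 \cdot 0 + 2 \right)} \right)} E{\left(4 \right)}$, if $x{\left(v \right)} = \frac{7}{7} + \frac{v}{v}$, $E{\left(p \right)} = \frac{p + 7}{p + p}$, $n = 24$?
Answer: $\frac{107}{4} \approx 26.75$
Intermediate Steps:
$a{\left(R \right)} = -4 + R$
$E{\left(p \right)} = \frac{7 + p}{2 p}$
$x{\left(v \right)} = 2$ ($x{\left(v \right)} = 7 \cdot \frac{1}{7} + 1 = 1 + 1 = 2$)
$n + x{\left(a{\left(1 \cdot 0 + 2 \right)} \right)} E{\left(4 \right)} = 24 + 2 \frac{7 + 4}{2 \cdot 4} = 24 + 2 \cdot \frac{1}{2} \cdot \frac{1}{4} \cdot 11 = 24 + 2 \cdot \frac{11}{8} = 24 + \frac{11}{4} = \frac{107}{4}$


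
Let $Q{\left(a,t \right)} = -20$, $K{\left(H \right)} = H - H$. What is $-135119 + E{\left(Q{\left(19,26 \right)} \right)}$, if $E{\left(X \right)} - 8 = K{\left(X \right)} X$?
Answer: $-135111$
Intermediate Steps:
$K{\left(H \right)} = 0$
$E{\left(X \right)} = 8$ ($E{\left(X \right)} = 8 + 0 X = 8 + 0 = 8$)
$-135119 + E{\left(Q{\left(19,26 \right)} \right)} = -135119 + 8 = -135111$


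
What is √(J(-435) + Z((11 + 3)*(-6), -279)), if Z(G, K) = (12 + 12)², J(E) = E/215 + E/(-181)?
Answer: √34914273378/7783 ≈ 24.008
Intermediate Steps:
J(E) = -34*E/38915 (J(E) = E*(1/215) + E*(-1/181) = E/215 - E/181 = -34*E/38915)
Z(G, K) = 576 (Z(G, K) = 24² = 576)
√(J(-435) + Z((11 + 3)*(-6), -279)) = √(-34/38915*(-435) + 576) = √(2958/7783 + 576) = √(4485966/7783) = √34914273378/7783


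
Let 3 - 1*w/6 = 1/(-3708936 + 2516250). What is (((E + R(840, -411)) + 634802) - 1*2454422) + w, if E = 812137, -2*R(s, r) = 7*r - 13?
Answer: -199977661619/198781 ≈ -1.0060e+6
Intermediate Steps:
R(s, r) = 13/2 - 7*r/2 (R(s, r) = -(7*r - 13)/2 = -(-13 + 7*r)/2 = 13/2 - 7*r/2)
w = 3578059/198781 (w = 18 - 6/(-3708936 + 2516250) = 18 - 6/(-1192686) = 18 - 6*(-1/1192686) = 18 + 1/198781 = 3578059/198781 ≈ 18.000)
(((E + R(840, -411)) + 634802) - 1*2454422) + w = (((812137 + (13/2 - 7/2*(-411))) + 634802) - 1*2454422) + 3578059/198781 = (((812137 + (13/2 + 2877/2)) + 634802) - 2454422) + 3578059/198781 = (((812137 + 1445) + 634802) - 2454422) + 3578059/198781 = ((813582 + 634802) - 2454422) + 3578059/198781 = (1448384 - 2454422) + 3578059/198781 = -1006038 + 3578059/198781 = -199977661619/198781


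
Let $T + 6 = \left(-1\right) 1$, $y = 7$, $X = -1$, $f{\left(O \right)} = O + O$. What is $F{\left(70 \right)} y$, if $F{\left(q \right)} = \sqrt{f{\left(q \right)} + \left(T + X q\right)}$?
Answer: $21 \sqrt{7} \approx 55.561$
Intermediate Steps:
$f{\left(O \right)} = 2 O$
$T = -7$ ($T = -6 - 1 = -7$)
$F{\left(q \right)} = \sqrt{-7 + q}$ ($F{\left(q \right)} = \sqrt{2 q - \left(7 + q\right)} = \sqrt{-7 + q}$)
$F{\left(70 \right)} y = \sqrt{-7 + 70} \cdot 7 = \sqrt{63} \cdot 7 = 3 \sqrt{7} \cdot 7 = 21 \sqrt{7}$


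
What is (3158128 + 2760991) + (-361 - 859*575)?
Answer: 5424833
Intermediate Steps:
(3158128 + 2760991) + (-361 - 859*575) = 5919119 + (-361 - 493925) = 5919119 - 494286 = 5424833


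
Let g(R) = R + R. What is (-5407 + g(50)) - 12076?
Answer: -17383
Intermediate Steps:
g(R) = 2*R
(-5407 + g(50)) - 12076 = (-5407 + 2*50) - 12076 = (-5407 + 100) - 12076 = -5307 - 12076 = -17383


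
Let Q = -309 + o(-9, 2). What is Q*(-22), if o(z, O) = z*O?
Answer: 7194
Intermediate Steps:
o(z, O) = O*z
Q = -327 (Q = -309 + 2*(-9) = -309 - 18 = -327)
Q*(-22) = -327*(-22) = 7194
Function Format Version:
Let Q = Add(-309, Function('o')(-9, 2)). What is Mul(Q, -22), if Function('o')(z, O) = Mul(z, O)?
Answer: 7194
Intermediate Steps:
Function('o')(z, O) = Mul(O, z)
Q = -327 (Q = Add(-309, Mul(2, -9)) = Add(-309, -18) = -327)
Mul(Q, -22) = Mul(-327, -22) = 7194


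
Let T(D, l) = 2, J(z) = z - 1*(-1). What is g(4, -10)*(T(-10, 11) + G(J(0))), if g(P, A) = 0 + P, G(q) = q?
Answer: 12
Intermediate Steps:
J(z) = 1 + z (J(z) = z + 1 = 1 + z)
g(P, A) = P
g(4, -10)*(T(-10, 11) + G(J(0))) = 4*(2 + (1 + 0)) = 4*(2 + 1) = 4*3 = 12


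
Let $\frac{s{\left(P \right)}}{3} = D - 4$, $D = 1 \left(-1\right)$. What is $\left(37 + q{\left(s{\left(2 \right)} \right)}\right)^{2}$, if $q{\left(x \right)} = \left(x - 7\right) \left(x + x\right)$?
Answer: $485809$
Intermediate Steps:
$D = -1$
$s{\left(P \right)} = -15$ ($s{\left(P \right)} = 3 \left(-1 - 4\right) = 3 \left(-5\right) = -15$)
$q{\left(x \right)} = 2 x \left(-7 + x\right)$ ($q{\left(x \right)} = \left(-7 + x\right) 2 x = 2 x \left(-7 + x\right)$)
$\left(37 + q{\left(s{\left(2 \right)} \right)}\right)^{2} = \left(37 + 2 \left(-15\right) \left(-7 - 15\right)\right)^{2} = \left(37 + 2 \left(-15\right) \left(-22\right)\right)^{2} = \left(37 + 660\right)^{2} = 697^{2} = 485809$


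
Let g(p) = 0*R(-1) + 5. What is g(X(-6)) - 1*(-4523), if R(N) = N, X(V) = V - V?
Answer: 4528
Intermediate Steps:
X(V) = 0
g(p) = 5 (g(p) = 0*(-1) + 5 = 0 + 5 = 5)
g(X(-6)) - 1*(-4523) = 5 - 1*(-4523) = 5 + 4523 = 4528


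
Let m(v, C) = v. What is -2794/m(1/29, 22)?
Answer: -81026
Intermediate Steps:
-2794/m(1/29, 22) = -2794/(1/29) = -2794/(1*(1/29)) = -2794/1/29 = -2794*29 = -81026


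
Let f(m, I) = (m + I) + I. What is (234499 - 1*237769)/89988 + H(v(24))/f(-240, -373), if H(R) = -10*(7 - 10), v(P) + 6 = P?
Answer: -493655/7394014 ≈ -0.066764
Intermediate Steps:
f(m, I) = m + 2*I (f(m, I) = (I + m) + I = m + 2*I)
v(P) = -6 + P
H(R) = 30 (H(R) = -10*(-3) = 30)
(234499 - 1*237769)/89988 + H(v(24))/f(-240, -373) = (234499 - 1*237769)/89988 + 30/(-240 + 2*(-373)) = (234499 - 237769)*(1/89988) + 30/(-240 - 746) = -3270*1/89988 + 30/(-986) = -545/14998 + 30*(-1/986) = -545/14998 - 15/493 = -493655/7394014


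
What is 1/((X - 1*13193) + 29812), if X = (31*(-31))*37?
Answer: -1/18938 ≈ -5.2804e-5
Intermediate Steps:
X = -35557 (X = -961*37 = -35557)
1/((X - 1*13193) + 29812) = 1/((-35557 - 1*13193) + 29812) = 1/((-35557 - 13193) + 29812) = 1/(-48750 + 29812) = 1/(-18938) = -1/18938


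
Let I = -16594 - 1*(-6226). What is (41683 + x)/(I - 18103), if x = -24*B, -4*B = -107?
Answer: -41041/28471 ≈ -1.4415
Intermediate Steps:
B = 107/4 (B = -1/4*(-107) = 107/4 ≈ 26.750)
x = -642 (x = -24*107/4 = -642)
I = -10368 (I = -16594 + 6226 = -10368)
(41683 + x)/(I - 18103) = (41683 - 642)/(-10368 - 18103) = 41041/(-28471) = 41041*(-1/28471) = -41041/28471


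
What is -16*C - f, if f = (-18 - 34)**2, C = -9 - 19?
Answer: -2256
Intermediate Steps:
C = -28
f = 2704 (f = (-52)**2 = 2704)
-16*C - f = -16*(-28) - 1*2704 = 448 - 2704 = -2256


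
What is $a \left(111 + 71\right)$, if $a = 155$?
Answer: $28210$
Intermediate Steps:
$a \left(111 + 71\right) = 155 \left(111 + 71\right) = 155 \cdot 182 = 28210$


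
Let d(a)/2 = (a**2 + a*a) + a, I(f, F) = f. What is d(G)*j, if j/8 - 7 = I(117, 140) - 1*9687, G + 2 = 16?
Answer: -62121248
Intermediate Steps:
G = 14 (G = -2 + 16 = 14)
j = -76504 (j = 56 + 8*(117 - 1*9687) = 56 + 8*(117 - 9687) = 56 + 8*(-9570) = 56 - 76560 = -76504)
d(a) = 2*a + 4*a**2 (d(a) = 2*((a**2 + a*a) + a) = 2*((a**2 + a**2) + a) = 2*(2*a**2 + a) = 2*(a + 2*a**2) = 2*a + 4*a**2)
d(G)*j = (2*14*(1 + 2*14))*(-76504) = (2*14*(1 + 28))*(-76504) = (2*14*29)*(-76504) = 812*(-76504) = -62121248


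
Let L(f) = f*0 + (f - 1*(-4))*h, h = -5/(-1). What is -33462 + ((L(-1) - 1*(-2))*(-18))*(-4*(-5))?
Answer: -39582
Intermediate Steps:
h = 5 (h = -5*(-1) = 5)
L(f) = 20 + 5*f (L(f) = f*0 + (f - 1*(-4))*5 = 0 + (f + 4)*5 = 0 + (4 + f)*5 = 0 + (20 + 5*f) = 20 + 5*f)
-33462 + ((L(-1) - 1*(-2))*(-18))*(-4*(-5)) = -33462 + (((20 + 5*(-1)) - 1*(-2))*(-18))*(-4*(-5)) = -33462 + (((20 - 5) + 2)*(-18))*20 = -33462 + ((15 + 2)*(-18))*20 = -33462 + (17*(-18))*20 = -33462 - 306*20 = -33462 - 6120 = -39582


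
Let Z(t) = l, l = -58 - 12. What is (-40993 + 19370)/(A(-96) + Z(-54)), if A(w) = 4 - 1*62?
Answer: 21623/128 ≈ 168.93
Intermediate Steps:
l = -70
A(w) = -58 (A(w) = 4 - 62 = -58)
Z(t) = -70
(-40993 + 19370)/(A(-96) + Z(-54)) = (-40993 + 19370)/(-58 - 70) = -21623/(-128) = -21623*(-1/128) = 21623/128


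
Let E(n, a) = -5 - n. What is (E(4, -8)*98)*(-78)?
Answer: 68796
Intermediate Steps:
(E(4, -8)*98)*(-78) = ((-5 - 1*4)*98)*(-78) = ((-5 - 4)*98)*(-78) = -9*98*(-78) = -882*(-78) = 68796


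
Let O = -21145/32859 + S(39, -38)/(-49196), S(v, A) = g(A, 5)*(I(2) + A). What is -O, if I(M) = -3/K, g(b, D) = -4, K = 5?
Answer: 1306653562/2020664205 ≈ 0.64665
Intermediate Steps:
I(M) = -3/5
S(v, A) = 12/5 - 4*A (S(v, A) = -4*(-3/5 + A) = 12/5 - 4*A)
O = -1306653562/2020664205 (O = -21145/32859 + (12/5 - 4*(-38))/(-49196) = -21145*1/32859 + (12/5 + 152)*(-1/49196) = -21145/32859 + (772/5)*(-1/49196) = -21145/32859 - 193/61495 = -1306653562/2020664205 ≈ -0.64665)
-O = -1*(-1306653562/2020664205) = 1306653562/2020664205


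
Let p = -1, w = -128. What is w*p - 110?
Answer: 18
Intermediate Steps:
w*p - 110 = -128*(-1) - 110 = 128 - 110 = 18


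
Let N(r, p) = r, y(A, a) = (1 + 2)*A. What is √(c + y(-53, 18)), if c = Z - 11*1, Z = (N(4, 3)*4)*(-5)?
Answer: 5*I*√10 ≈ 15.811*I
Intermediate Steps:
y(A, a) = 3*A
Z = -80 (Z = (4*4)*(-5) = 16*(-5) = -80)
c = -91 (c = -80 - 11*1 = -80 - 11 = -91)
√(c + y(-53, 18)) = √(-91 + 3*(-53)) = √(-91 - 159) = √(-250) = 5*I*√10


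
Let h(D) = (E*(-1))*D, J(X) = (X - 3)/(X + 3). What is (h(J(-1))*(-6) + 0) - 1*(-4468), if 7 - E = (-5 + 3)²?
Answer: 4432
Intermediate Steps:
J(X) = (-3 + X)/(3 + X)
E = 3 (E = 7 - (-5 + 3)² = 7 - 1*(-2)² = 7 - 1*4 = 7 - 4 = 3)
h(D) = -3*D (h(D) = (3*(-1))*D = -3*D)
(h(J(-1))*(-6) + 0) - 1*(-4468) = (-3*(-3 - 1)/(3 - 1)*(-6) + 0) - 1*(-4468) = (-3*(-4)/2*(-6) + 0) + 4468 = (-3*(-2)*(-6) + 0) + 4468 = (6*(-6) + 0) + 4468 = (-36 + 0) + 4468 = -36 + 4468 = 4432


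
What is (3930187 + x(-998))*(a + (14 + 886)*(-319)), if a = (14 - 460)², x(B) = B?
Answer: -346491602776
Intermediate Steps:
a = 198916 (a = (-446)² = 198916)
(3930187 + x(-998))*(a + (14 + 886)*(-319)) = (3930187 - 998)*(198916 + (14 + 886)*(-319)) = 3929189*(198916 + 900*(-319)) = 3929189*(198916 - 287100) = 3929189*(-88184) = -346491602776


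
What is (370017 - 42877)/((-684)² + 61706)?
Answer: 14870/24071 ≈ 0.61776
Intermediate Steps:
(370017 - 42877)/((-684)² + 61706) = 327140/(467856 + 61706) = 327140/529562 = 327140*(1/529562) = 14870/24071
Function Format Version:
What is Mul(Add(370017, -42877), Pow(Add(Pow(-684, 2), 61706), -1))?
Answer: Rational(14870, 24071) ≈ 0.61776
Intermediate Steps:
Mul(Add(370017, -42877), Pow(Add(Pow(-684, 2), 61706), -1)) = Mul(327140, Pow(Add(467856, 61706), -1)) = Mul(327140, Pow(529562, -1)) = Mul(327140, Rational(1, 529562)) = Rational(14870, 24071)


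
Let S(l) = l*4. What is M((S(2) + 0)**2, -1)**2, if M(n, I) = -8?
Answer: 64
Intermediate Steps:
S(l) = 4*l
M((S(2) + 0)**2, -1)**2 = (-8)**2 = 64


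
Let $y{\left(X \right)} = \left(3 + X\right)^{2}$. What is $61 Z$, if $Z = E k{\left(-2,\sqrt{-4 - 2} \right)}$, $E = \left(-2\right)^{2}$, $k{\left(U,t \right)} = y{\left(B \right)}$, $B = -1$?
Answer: $976$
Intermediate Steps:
$k{\left(U,t \right)} = 4$ ($k{\left(U,t \right)} = \left(3 - 1\right)^{2} = 2^{2} = 4$)
$E = 4$
$Z = 16$ ($Z = 4 \cdot 4 = 16$)
$61 Z = 61 \cdot 16 = 976$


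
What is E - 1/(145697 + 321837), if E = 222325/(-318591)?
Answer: -103944815141/148952124594 ≈ -0.69784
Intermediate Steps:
E = -222325/318591 (E = 222325*(-1/318591) = -222325/318591 ≈ -0.69784)
E - 1/(145697 + 321837) = -222325/318591 - 1/(145697 + 321837) = -222325/318591 - 1/467534 = -103944815141/148952124594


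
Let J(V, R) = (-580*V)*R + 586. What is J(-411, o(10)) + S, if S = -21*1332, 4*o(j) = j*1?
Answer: 568564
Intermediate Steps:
o(j) = j/4 (o(j) = (j*1)/4 = j/4)
J(V, R) = 586 - 580*R*V (J(V, R) = -580*R*V + 586 = 586 - 580*R*V)
S = -27972
J(-411, o(10)) + S = (586 - 580*(1/4)*10*(-411)) - 27972 = (586 - 580*5/2*(-411)) - 27972 = (586 + 595950) - 27972 = 596536 - 27972 = 568564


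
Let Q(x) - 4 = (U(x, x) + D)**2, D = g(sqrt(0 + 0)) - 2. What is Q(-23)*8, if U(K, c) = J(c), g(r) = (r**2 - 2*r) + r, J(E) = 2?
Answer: 32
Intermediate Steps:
g(r) = r**2 - r
U(K, c) = 2
D = -2 (D = sqrt(0 + 0)*(-1 + sqrt(0 + 0)) - 2 = sqrt(0)*(-1 + sqrt(0)) - 2 = 0*(-1 + 0) - 2 = 0*(-1) - 2 = 0 - 2 = -2)
Q(x) = 4 (Q(x) = 4 + (2 - 2)**2 = 4 + 0**2 = 4 + 0 = 4)
Q(-23)*8 = 4*8 = 32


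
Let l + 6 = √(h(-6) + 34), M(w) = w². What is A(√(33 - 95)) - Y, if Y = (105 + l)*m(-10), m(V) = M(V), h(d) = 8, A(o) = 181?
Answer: -9719 - 100*√42 ≈ -10367.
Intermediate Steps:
l = -6 + √42 (l = -6 + √(8 + 34) = -6 + √42 ≈ 0.48074)
m(V) = V²
Y = 9900 + 100*√42 (Y = (105 + (-6 + √42))*(-10)² = (99 + √42)*100 = 9900 + 100*√42 ≈ 10548.)
A(√(33 - 95)) - Y = 181 - (9900 + 100*√42) = 181 + (-9900 - 100*√42) = -9719 - 100*√42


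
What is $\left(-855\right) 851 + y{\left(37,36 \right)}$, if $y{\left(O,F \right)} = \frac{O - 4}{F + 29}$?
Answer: $- \frac{47294292}{65} \approx -7.276 \cdot 10^{5}$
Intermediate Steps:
$y{\left(O,F \right)} = \frac{-4 + O}{29 + F}$
$\left(-855\right) 851 + y{\left(37,36 \right)} = \left(-855\right) 851 + \frac{-4 + 37}{29 + 36} = -727605 + \frac{1}{65} \cdot 33 = -727605 + \frac{33}{65} = - \frac{47294292}{65}$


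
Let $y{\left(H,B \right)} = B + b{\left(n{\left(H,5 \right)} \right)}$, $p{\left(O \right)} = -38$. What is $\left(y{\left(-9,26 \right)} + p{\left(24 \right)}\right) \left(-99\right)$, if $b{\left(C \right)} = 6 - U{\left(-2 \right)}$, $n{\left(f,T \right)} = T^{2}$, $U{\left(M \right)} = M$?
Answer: $396$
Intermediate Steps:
$b{\left(C \right)} = 8$ ($b{\left(C \right)} = 6 - -2 = 6 + 2 = 8$)
$y{\left(H,B \right)} = 8 + B$ ($y{\left(H,B \right)} = B + 8 = 8 + B$)
$\left(y{\left(-9,26 \right)} + p{\left(24 \right)}\right) \left(-99\right) = \left(\left(8 + 26\right) - 38\right) \left(-99\right) = \left(34 - 38\right) \left(-99\right) = \left(-4\right) \left(-99\right) = 396$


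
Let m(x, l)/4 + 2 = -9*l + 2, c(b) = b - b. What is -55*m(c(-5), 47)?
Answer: 93060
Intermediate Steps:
c(b) = 0
m(x, l) = -36*l (m(x, l) = -8 + 4*(-9*l + 2) = -8 + 4*(2 - 9*l) = -8 + (8 - 36*l) = -36*l)
-55*m(c(-5), 47) = -(-1980)*47 = -55*(-1692) = 93060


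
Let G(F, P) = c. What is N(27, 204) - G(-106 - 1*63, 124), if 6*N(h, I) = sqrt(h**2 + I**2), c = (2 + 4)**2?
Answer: -36 + sqrt(4705)/2 ≈ -1.7035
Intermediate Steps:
c = 36 (c = 6**2 = 36)
N(h, I) = sqrt(I**2 + h**2)/6 (N(h, I) = sqrt(h**2 + I**2)/6 = sqrt(I**2 + h**2)/6)
G(F, P) = 36
N(27, 204) - G(-106 - 1*63, 124) = sqrt(204**2 + 27**2)/6 - 1*36 = sqrt(41616 + 729)/6 - 36 = sqrt(42345)/6 - 36 = (3*sqrt(4705))/6 - 36 = sqrt(4705)/2 - 36 = -36 + sqrt(4705)/2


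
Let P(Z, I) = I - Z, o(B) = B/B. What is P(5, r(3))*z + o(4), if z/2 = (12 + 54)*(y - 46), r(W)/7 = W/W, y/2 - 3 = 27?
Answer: 3697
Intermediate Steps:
y = 60 (y = 6 + 2*27 = 6 + 54 = 60)
r(W) = 7 (r(W) = 7*(W/W) = 7*1 = 7)
o(B) = 1
z = 1848 (z = 2*((12 + 54)*(60 - 46)) = 2*(66*14) = 2*924 = 1848)
P(5, r(3))*z + o(4) = (7 - 1*5)*1848 + 1 = (7 - 5)*1848 + 1 = 2*1848 + 1 = 3696 + 1 = 3697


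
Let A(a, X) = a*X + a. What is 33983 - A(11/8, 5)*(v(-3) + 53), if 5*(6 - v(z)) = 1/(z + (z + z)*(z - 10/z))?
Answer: 837398/25 ≈ 33496.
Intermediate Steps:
v(z) = 6 - 1/(5*(z + 2*z*(z - 10/z))) (v(z) = 6 - 1/(5*(z + (z + z)*(z - 10/z))) = 6 - 1/(5*(z + (2*z)*(z - 10/z))) = 6 - 1/(5*(z + 2*z*(z - 10/z))))
A(a, X) = a + X*a (A(a, X) = X*a + a = a + X*a)
33983 - A(11/8, 5)*(v(-3) + 53) = 33983 - (11/8)*(1 + 5)*((-601 + 30*(-3) + 60*(-3)²)/(5*(-20 - 3 + 2*(-3)²)) + 53) = 33983 - (11*(⅛))*6*((-601 - 90 + 60*9)/(5*(-20 - 3 + 2*9)) + 53) = 33983 - (11/8)*6*((-601 - 90 + 540)/(5*(-20 - 3 + 18)) + 53) = 33983 - 33*((⅕)*(-151)/(-5) + 53)/4 = 33983 - 33*((⅕)*(-⅕)*(-151) + 53)/4 = 33983 - 33*(151/25 + 53)/4 = 33983 - 33*1476/(4*25) = 33983 - 1*12177/25 = 33983 - 12177/25 = 837398/25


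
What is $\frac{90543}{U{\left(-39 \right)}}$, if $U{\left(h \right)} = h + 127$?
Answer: $\frac{90543}{88} \approx 1028.9$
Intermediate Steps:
$U{\left(h \right)} = 127 + h$
$\frac{90543}{U{\left(-39 \right)}} = \frac{90543}{127 - 39} = \frac{90543}{88}$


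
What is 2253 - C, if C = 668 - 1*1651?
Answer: 3236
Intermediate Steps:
C = -983 (C = 668 - 1651 = -983)
2253 - C = 2253 - 1*(-983) = 2253 + 983 = 3236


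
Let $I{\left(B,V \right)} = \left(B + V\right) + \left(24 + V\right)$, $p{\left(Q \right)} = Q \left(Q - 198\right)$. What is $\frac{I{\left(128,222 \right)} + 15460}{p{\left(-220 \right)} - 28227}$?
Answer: $\frac{16056}{63733} \approx 0.25193$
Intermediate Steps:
$p{\left(Q \right)} = Q \left(-198 + Q\right)$
$I{\left(B,V \right)} = 24 + B + 2 V$
$\frac{I{\left(128,222 \right)} + 15460}{p{\left(-220 \right)} - 28227} = \frac{\left(24 + 128 + 2 \cdot 222\right) + 15460}{- 220 \left(-198 - 220\right) - 28227} = \frac{\left(24 + 128 + 444\right) + 15460}{\left(-220\right) \left(-418\right) - 28227} = \frac{596 + 15460}{91960 - 28227} = \frac{16056}{63733}$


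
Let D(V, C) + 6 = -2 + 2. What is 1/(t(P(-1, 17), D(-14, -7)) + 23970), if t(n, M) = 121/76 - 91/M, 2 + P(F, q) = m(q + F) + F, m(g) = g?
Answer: 228/5468981 ≈ 4.1690e-5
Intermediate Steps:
D(V, C) = -6 (D(V, C) = -6 + (-2 + 2) = -6 + 0 = -6)
P(F, q) = -2 + q + 2*F (P(F, q) = -2 + ((q + F) + F) = -2 + ((F + q) + F) = -2 + (q + 2*F) = -2 + q + 2*F)
t(n, M) = 121/76 - 91/M (t(n, M) = 121*(1/76) - 91/M = 121/76 - 91/M)
1/(t(P(-1, 17), D(-14, -7)) + 23970) = 1/((121/76 - 91/(-6)) + 23970) = 1/((121/76 - 91*(-⅙)) + 23970) = 1/((121/76 + 91/6) + 23970) = 1/(3821/228 + 23970) = 1/(5468981/228) = 228/5468981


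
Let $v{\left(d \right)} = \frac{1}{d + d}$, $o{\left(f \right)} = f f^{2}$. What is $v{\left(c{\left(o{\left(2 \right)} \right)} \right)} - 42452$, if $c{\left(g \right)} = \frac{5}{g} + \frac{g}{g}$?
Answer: $- \frac{551872}{13} \approx -42452.0$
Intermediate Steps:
$o{\left(f \right)} = f^{3}$
$c{\left(g \right)} = 1 + \frac{5}{g}$ ($c{\left(g \right)} = \frac{5}{g} + 1 = 1 + \frac{5}{g}$)
$v{\left(d \right)} = \frac{1}{2 d}$
$v{\left(c{\left(o{\left(2 \right)} \right)} \right)} - 42452 = \frac{1}{2 \frac{5 + 2^{3}}{2^{3}}} - 42452 = \frac{1}{2 \frac{5 + 8}{8}} - 42452 = \frac{1}{2 \cdot \frac{1}{8} \cdot 13} - 42452 = \frac{1}{2 \cdot \frac{13}{8}} - 42452 = \frac{1}{2} \cdot \frac{8}{13} - 42452 = \frac{4}{13} - 42452 = - \frac{551872}{13}$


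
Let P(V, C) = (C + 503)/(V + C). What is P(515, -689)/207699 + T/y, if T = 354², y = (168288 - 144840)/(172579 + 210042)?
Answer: 24067250811138487/11769471534 ≈ 2.0449e+6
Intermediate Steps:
P(V, C) = (503 + C)/(C + V)
y = 23448/382621 ≈ 0.061283
T = 125316
P(515, -689)/207699 + T/y = ((503 - 689)/(-689 + 515))/207699 + 125316/(23448/382621) = (-186/(-174))*(1/207699) + 125316*(382621/23448) = -1/174*(-186)*(1/207699) + 3995711103/1954 = (31/29)*(1/207699) + 3995711103/1954 = 31/6023271 + 3995711103/1954 = 24067250811138487/11769471534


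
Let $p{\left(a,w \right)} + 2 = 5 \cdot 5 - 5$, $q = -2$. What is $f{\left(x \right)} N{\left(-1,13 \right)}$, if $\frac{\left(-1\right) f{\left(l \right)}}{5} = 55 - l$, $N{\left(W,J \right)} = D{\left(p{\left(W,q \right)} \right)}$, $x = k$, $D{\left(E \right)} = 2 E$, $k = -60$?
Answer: $-20700$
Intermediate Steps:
$p{\left(a,w \right)} = 18$ ($p{\left(a,w \right)} = -2 + \left(5 \cdot 5 - 5\right) = -2 + \left(25 - 5\right) = -2 + 20 = 18$)
$x = -60$
$N{\left(W,J \right)} = 36$ ($N{\left(W,J \right)} = 2 \cdot 18 = 36$)
$f{\left(l \right)} = -275 + 5 l$ ($f{\left(l \right)} = - 5 \left(55 - l\right) = -275 + 5 l$)
$f{\left(x \right)} N{\left(-1,13 \right)} = \left(-275 + 5 \left(-60\right)\right) 36 = \left(-275 - 300\right) 36 = \left(-575\right) 36 = -20700$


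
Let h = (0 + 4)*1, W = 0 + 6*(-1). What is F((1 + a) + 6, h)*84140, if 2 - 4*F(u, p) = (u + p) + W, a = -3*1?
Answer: 0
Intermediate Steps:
a = -3
W = -6 (W = 0 - 6 = -6)
h = 4 (h = 4*1 = 4)
F(u, p) = 2 - p/4 - u/4 (F(u, p) = 1/2 - ((u + p) - 6)/4 = 1/2 - ((p + u) - 6)/4 = 1/2 - (-6 + p + u)/4 = 1/2 + (3/2 - p/4 - u/4) = 2 - p/4 - u/4)
F((1 + a) + 6, h)*84140 = (2 - 1/4*4 - ((1 - 3) + 6)/4)*84140 = (2 - 1 - (-2 + 6)/4)*84140 = (2 - 1 - 1/4*4)*84140 = (2 - 1 - 1)*84140 = 0*84140 = 0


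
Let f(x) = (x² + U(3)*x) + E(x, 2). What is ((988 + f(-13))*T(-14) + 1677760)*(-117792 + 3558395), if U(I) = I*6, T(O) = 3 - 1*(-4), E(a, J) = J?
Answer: 5794783993705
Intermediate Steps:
T(O) = 7 (T(O) = 3 + 4 = 7)
U(I) = 6*I
f(x) = 2 + x² + 18*x (f(x) = (x² + (6*3)*x) + 2 = (x² + 18*x) + 2 = 2 + x² + 18*x)
((988 + f(-13))*T(-14) + 1677760)*(-117792 + 3558395) = ((988 + (2 + (-13)² + 18*(-13)))*7 + 1677760)*(-117792 + 3558395) = ((988 + (2 + 169 - 234))*7 + 1677760)*3440603 = ((988 - 63)*7 + 1677760)*3440603 = (925*7 + 1677760)*3440603 = (6475 + 1677760)*3440603 = 1684235*3440603 = 5794783993705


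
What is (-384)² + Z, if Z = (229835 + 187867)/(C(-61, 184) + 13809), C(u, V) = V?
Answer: 2063769510/13993 ≈ 1.4749e+5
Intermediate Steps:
Z = 417702/13993 (Z = (229835 + 187867)/(184 + 13809) = 417702/13993 ≈ 29.851)
(-384)² + Z = (-384)² + 417702/13993 = 147456 + 417702/13993 = 2063769510/13993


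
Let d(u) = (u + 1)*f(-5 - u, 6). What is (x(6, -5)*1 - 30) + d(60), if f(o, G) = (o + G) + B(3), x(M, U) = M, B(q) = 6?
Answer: -3257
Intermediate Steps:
f(o, G) = 6 + G + o (f(o, G) = (o + G) + 6 = (G + o) + 6 = 6 + G + o)
d(u) = (1 + u)*(7 - u) (d(u) = (u + 1)*(6 + 6 + (-5 - u)) = (1 + u)*(7 - u))
(x(6, -5)*1 - 30) + d(60) = (6*1 - 30) - (1 + 60)*(-7 + 60) = (6 - 30) - 1*61*53 = -24 - 3233 = -3257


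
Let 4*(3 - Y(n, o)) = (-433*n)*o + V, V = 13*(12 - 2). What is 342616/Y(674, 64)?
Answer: 6064/82645 ≈ 0.073374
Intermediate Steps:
V = 130 (V = 13*10 = 130)
Y(n, o) = -59/2 + 433*n*o/4 (Y(n, o) = 3 - ((-433*n)*o + 130)/4 = 3 - (-433*n*o + 130)/4 = 3 - (130 - 433*n*o)/4 = 3 + (-65/2 + 433*n*o/4) = -59/2 + 433*n*o/4)
342616/Y(674, 64) = 342616/(-59/2 + (433/4)*674*64) = 342616/(-59/2 + 4669472) = 342616/(9338885/2) = 342616*(2/9338885) = 6064/82645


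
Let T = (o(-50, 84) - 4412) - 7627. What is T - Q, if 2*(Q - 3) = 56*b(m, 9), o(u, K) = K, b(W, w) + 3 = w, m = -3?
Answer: -12126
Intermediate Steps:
b(W, w) = -3 + w
T = -11955 (T = (84 - 4412) - 7627 = -4328 - 7627 = -11955)
Q = 171 (Q = 3 + (56*(-3 + 9))/2 = 3 + (56*6)/2 = 3 + (½)*336 = 3 + 168 = 171)
T - Q = -11955 - 1*171 = -11955 - 171 = -12126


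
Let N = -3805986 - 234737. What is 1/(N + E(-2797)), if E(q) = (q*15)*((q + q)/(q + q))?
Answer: -1/4082678 ≈ -2.4494e-7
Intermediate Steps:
N = -4040723
E(q) = 15*q (E(q) = (15*q)*((2*q)/((2*q))) = (15*q)*((2*q)*(1/(2*q))) = (15*q)*1 = 15*q)
1/(N + E(-2797)) = 1/(-4040723 + 15*(-2797)) = 1/(-4040723 - 41955) = 1/(-4082678) = -1/4082678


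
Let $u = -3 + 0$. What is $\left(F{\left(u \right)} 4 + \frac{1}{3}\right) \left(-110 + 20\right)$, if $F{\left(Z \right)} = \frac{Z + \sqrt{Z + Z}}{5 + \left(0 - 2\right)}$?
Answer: $330 - 120 i \sqrt{6} \approx 330.0 - 293.94 i$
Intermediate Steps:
$u = -3$
$F{\left(Z \right)} = \frac{Z}{3} + \frac{\sqrt{2} \sqrt{Z}}{3}$ ($F{\left(Z \right)} = \frac{Z + \sqrt{2 Z}}{5 - 2} = \frac{Z + \sqrt{2} \sqrt{Z}}{3} = \left(Z + \sqrt{2} \sqrt{Z}\right) \frac{1}{3} = \frac{Z}{3} + \frac{\sqrt{2} \sqrt{Z}}{3}$)
$\left(F{\left(u \right)} 4 + \frac{1}{3}\right) \left(-110 + 20\right) = \left(\left(\frac{1}{3} \left(-3\right) + \frac{\sqrt{2} \sqrt{-3}}{3}\right) 4 + \frac{1}{3}\right) \left(-110 + 20\right) = \left(\left(-1 + \frac{\sqrt{2} i \sqrt{3}}{3}\right) 4 + \frac{1}{3}\right) \left(-90\right) = \left(\left(-1 + \frac{i \sqrt{6}}{3}\right) 4 + \frac{1}{3}\right) \left(-90\right) = \left(\left(-4 + \frac{4 i \sqrt{6}}{3}\right) + \frac{1}{3}\right) \left(-90\right) = \left(- \frac{11}{3} + \frac{4 i \sqrt{6}}{3}\right) \left(-90\right) = 330 - 120 i \sqrt{6}$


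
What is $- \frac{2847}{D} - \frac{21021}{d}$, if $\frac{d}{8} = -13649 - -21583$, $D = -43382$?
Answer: $- \frac{365614119}{1376771152} \approx -0.26556$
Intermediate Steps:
$d = 63472$ ($d = 8 \left(-13649 - -21583\right) = 8 \left(-13649 + 21583\right) = 8 \cdot 7934 = 63472$)
$- \frac{2847}{D} - \frac{21021}{d} = - \frac{2847}{-43382} - \frac{21021}{63472} = \left(-2847\right) \left(- \frac{1}{43382}\right) - \frac{21021}{63472} = \frac{2847}{43382} - \frac{21021}{63472} = - \frac{365614119}{1376771152}$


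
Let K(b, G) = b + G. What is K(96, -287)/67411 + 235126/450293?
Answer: 15764072823/30354701423 ≈ 0.51933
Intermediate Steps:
K(b, G) = G + b
K(96, -287)/67411 + 235126/450293 = (-287 + 96)/67411 + 235126/450293 = -191*1/67411 + 235126*(1/450293) = -191/67411 + 235126/450293 = 15764072823/30354701423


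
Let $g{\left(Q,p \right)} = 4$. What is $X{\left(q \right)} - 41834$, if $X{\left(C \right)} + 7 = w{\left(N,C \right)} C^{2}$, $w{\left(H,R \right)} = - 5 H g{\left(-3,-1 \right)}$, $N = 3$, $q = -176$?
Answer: $-1900401$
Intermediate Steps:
$w{\left(H,R \right)} = - 20 H$ ($w{\left(H,R \right)} = - 5 H 4 = - 20 H$)
$X{\left(C \right)} = -7 - 60 C^{2}$ ($X{\left(C \right)} = -7 + \left(-20\right) 3 C^{2} = -7 - 60 C^{2}$)
$X{\left(q \right)} - 41834 = \left(-7 - 60 \left(-176\right)^{2}\right) - 41834 = \left(-7 - 1858560\right) - 41834 = -1858567 - 41834 = -1900401$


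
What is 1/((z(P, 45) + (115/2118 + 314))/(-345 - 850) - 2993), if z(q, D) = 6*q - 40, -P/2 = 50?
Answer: -2531010/7574622577 ≈ -0.00033414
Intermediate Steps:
P = -100 (P = -2*50 = -100)
z(q, D) = -40 + 6*q
1/((z(P, 45) + (115/2118 + 314))/(-345 - 850) - 2993) = 1/(((-40 + 6*(-100)) + (115/2118 + 314))/(-345 - 850) - 2993) = 1/(((-40 - 600) + (115*(1/2118) + 314))/(-1195) - 2993) = 1/((-640 + (115/2118 + 314))*(-1/1195) - 2993) = 1/((-640 + 665167/2118)*(-1/1195) - 2993) = 1/(-690353/2118*(-1/1195) - 2993) = 1/(690353/2531010 - 2993) = 1/(-7574622577/2531010) = -2531010/7574622577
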